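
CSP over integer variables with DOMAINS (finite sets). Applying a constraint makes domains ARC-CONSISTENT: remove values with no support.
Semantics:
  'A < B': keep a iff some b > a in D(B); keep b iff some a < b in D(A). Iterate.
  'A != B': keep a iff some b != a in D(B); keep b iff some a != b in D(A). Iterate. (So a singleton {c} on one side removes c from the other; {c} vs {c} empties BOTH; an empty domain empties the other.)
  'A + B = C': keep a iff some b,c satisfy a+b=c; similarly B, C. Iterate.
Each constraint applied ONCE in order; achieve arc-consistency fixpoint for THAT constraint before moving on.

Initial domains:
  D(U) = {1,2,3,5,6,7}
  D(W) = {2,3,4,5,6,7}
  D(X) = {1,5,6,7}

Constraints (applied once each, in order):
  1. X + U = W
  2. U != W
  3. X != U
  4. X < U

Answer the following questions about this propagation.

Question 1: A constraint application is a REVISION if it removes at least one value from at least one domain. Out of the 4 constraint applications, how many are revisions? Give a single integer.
Constraint 1 (X + U = W) on D(X)={1,5,6,7} D(U)={1,2,3,5,6,7} D(W)={2,3,4,5,6,7}: X {1,5,6,7}->{1,5,6}; U {1,2,3,5,6,7}->{1,2,3,5,6}; W {2,3,4,5,6,7}->{2,3,4,6,7} => REVISION
Constraint 2 (U != W) on D(U)={1,2,3,5,6} D(W)={2,3,4,6,7}: no change => not a revision
Constraint 3 (X != U) on D(X)={1,5,6} D(U)={1,2,3,5,6}: no change => not a revision
Constraint 4 (X < U) on D(X)={1,5,6} D(U)={1,2,3,5,6}: X {1,5,6}->{1,5}; U {1,2,3,5,6}->{2,3,5,6} => REVISION
Total revisions = 2

Answer: 2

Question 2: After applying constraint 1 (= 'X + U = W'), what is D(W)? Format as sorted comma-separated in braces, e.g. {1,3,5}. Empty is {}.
Answer: {2,3,4,6,7}

Derivation:
Constraint 1 (X + U = W) on D(X)={1,5,6,7} D(U)={1,2,3,5,6,7} D(W)={2,3,4,5,6,7}: X {1,5,6,7}->{1,5,6}; U {1,2,3,5,6,7}->{1,2,3,5,6}; W {2,3,4,5,6,7}->{2,3,4,6,7}
So after constraint 1: D(W) = {2,3,4,6,7}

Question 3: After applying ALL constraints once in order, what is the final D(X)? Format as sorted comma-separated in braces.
Answer: {1,5}

Derivation:
Constraint 1 (X + U = W) on D(X)={1,5,6,7} D(U)={1,2,3,5,6,7} D(W)={2,3,4,5,6,7}: X {1,5,6,7}->{1,5,6}; U {1,2,3,5,6,7}->{1,2,3,5,6}; W {2,3,4,5,6,7}->{2,3,4,6,7}
Constraint 2 (U != W) on D(U)={1,2,3,5,6} D(W)={2,3,4,6,7}: no change
Constraint 3 (X != U) on D(X)={1,5,6} D(U)={1,2,3,5,6}: no change
Constraint 4 (X < U) on D(X)={1,5,6} D(U)={1,2,3,5,6}: X {1,5,6}->{1,5}; U {1,2,3,5,6}->{2,3,5,6}
So after all 4 constraints: D(X) = {1,5}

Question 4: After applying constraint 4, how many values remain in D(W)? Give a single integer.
Constraint 1 (X + U = W) on D(X)={1,5,6,7} D(U)={1,2,3,5,6,7} D(W)={2,3,4,5,6,7}: X {1,5,6,7}->{1,5,6}; U {1,2,3,5,6,7}->{1,2,3,5,6}; W {2,3,4,5,6,7}->{2,3,4,6,7}
Constraint 2 (U != W) on D(U)={1,2,3,5,6} D(W)={2,3,4,6,7}: no change
Constraint 3 (X != U) on D(X)={1,5,6} D(U)={1,2,3,5,6}: no change
Constraint 4 (X < U) on D(X)={1,5,6} D(U)={1,2,3,5,6}: X {1,5,6}->{1,5}; U {1,2,3,5,6}->{2,3,5,6}
So after constraint 4: D(W)={2,3,4,6,7}, size = 5

Answer: 5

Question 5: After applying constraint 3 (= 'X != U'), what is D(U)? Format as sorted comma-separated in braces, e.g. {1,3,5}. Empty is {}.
Constraint 1 (X + U = W) on D(X)={1,5,6,7} D(U)={1,2,3,5,6,7} D(W)={2,3,4,5,6,7}: X {1,5,6,7}->{1,5,6}; U {1,2,3,5,6,7}->{1,2,3,5,6}; W {2,3,4,5,6,7}->{2,3,4,6,7}
Constraint 2 (U != W) on D(U)={1,2,3,5,6} D(W)={2,3,4,6,7}: no change
Constraint 3 (X != U) on D(X)={1,5,6} D(U)={1,2,3,5,6}: no change
So after constraint 3: D(U) = {1,2,3,5,6}

Answer: {1,2,3,5,6}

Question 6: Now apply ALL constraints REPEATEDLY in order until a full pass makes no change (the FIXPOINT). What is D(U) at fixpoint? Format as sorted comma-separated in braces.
pass 0 (initial): D(U)={1,2,3,5,6,7}
pass 1: U {1,2,3,5,6,7}->{2,3,5,6}; W {2,3,4,5,6,7}->{2,3,4,6,7}; X {1,5,6,7}->{1,5}
pass 2: W {2,3,4,6,7}->{3,4,6,7}
pass 3: no change
Fixpoint after 3 passes: D(U) = {2,3,5,6}

Answer: {2,3,5,6}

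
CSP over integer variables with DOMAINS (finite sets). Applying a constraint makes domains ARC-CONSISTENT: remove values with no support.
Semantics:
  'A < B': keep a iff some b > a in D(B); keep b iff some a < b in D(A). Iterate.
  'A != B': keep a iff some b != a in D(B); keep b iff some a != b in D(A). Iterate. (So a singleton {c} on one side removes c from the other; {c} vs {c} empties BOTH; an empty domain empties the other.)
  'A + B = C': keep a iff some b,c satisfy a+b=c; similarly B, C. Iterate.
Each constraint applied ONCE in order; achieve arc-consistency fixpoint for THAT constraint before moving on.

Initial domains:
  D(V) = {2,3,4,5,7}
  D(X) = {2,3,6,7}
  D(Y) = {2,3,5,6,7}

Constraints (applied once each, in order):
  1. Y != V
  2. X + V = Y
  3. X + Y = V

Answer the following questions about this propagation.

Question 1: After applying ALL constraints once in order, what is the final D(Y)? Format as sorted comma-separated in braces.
Constraint 1 (Y != V) on D(Y)={2,3,5,6,7} D(V)={2,3,4,5,7}: no change
Constraint 2 (X + V = Y) on D(X)={2,3,6,7} D(V)={2,3,4,5,7} D(Y)={2,3,5,6,7}: X {2,3,6,7}->{2,3}; V {2,3,4,5,7}->{2,3,4,5}; Y {2,3,5,6,7}->{5,6,7}
Constraint 3 (X + Y = V) on D(X)={2,3} D(Y)={5,6,7} D(V)={2,3,4,5}: X {2,3}->{}; Y {5,6,7}->{}; V {2,3,4,5}->{}
So after all 3 constraints: D(Y) = {}

Answer: {}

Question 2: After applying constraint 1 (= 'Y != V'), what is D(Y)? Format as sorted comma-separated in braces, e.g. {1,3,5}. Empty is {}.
Constraint 1 (Y != V) on D(Y)={2,3,5,6,7} D(V)={2,3,4,5,7}: no change
So after constraint 1: D(Y) = {2,3,5,6,7}

Answer: {2,3,5,6,7}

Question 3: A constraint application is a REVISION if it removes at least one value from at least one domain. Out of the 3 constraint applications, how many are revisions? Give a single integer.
Constraint 1 (Y != V) on D(Y)={2,3,5,6,7} D(V)={2,3,4,5,7}: no change => not a revision
Constraint 2 (X + V = Y) on D(X)={2,3,6,7} D(V)={2,3,4,5,7} D(Y)={2,3,5,6,7}: X {2,3,6,7}->{2,3}; V {2,3,4,5,7}->{2,3,4,5}; Y {2,3,5,6,7}->{5,6,7} => REVISION
Constraint 3 (X + Y = V) on D(X)={2,3} D(Y)={5,6,7} D(V)={2,3,4,5}: X {2,3}->{}; Y {5,6,7}->{}; V {2,3,4,5}->{} => REVISION
Total revisions = 2

Answer: 2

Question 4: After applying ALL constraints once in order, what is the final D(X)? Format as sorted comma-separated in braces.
Answer: {}

Derivation:
Constraint 1 (Y != V) on D(Y)={2,3,5,6,7} D(V)={2,3,4,5,7}: no change
Constraint 2 (X + V = Y) on D(X)={2,3,6,7} D(V)={2,3,4,5,7} D(Y)={2,3,5,6,7}: X {2,3,6,7}->{2,3}; V {2,3,4,5,7}->{2,3,4,5}; Y {2,3,5,6,7}->{5,6,7}
Constraint 3 (X + Y = V) on D(X)={2,3} D(Y)={5,6,7} D(V)={2,3,4,5}: X {2,3}->{}; Y {5,6,7}->{}; V {2,3,4,5}->{}
So after all 3 constraints: D(X) = {}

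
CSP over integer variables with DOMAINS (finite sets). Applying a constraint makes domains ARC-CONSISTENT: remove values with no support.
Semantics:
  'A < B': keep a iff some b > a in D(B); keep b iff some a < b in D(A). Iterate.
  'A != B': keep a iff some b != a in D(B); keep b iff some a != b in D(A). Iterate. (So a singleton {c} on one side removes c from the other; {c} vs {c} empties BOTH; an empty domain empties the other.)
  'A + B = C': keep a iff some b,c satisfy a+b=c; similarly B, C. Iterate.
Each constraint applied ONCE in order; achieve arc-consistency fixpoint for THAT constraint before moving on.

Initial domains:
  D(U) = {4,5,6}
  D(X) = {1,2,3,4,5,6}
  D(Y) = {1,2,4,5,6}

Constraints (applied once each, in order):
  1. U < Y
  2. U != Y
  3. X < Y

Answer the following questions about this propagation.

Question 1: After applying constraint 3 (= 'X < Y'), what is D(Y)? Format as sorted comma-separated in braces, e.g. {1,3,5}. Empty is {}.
Constraint 1 (U < Y) on D(U)={4,5,6} D(Y)={1,2,4,5,6}: U {4,5,6}->{4,5}; Y {1,2,4,5,6}->{5,6}
Constraint 2 (U != Y) on D(U)={4,5} D(Y)={5,6}: no change
Constraint 3 (X < Y) on D(X)={1,2,3,4,5,6} D(Y)={5,6}: X {1,2,3,4,5,6}->{1,2,3,4,5}
So after constraint 3: D(Y) = {5,6}

Answer: {5,6}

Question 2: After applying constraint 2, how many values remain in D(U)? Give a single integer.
Constraint 1 (U < Y) on D(U)={4,5,6} D(Y)={1,2,4,5,6}: U {4,5,6}->{4,5}; Y {1,2,4,5,6}->{5,6}
Constraint 2 (U != Y) on D(U)={4,5} D(Y)={5,6}: no change
So after constraint 2: D(U)={4,5}, size = 2

Answer: 2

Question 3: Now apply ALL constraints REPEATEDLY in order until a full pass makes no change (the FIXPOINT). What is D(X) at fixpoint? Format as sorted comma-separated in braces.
Answer: {1,2,3,4,5}

Derivation:
pass 0 (initial): D(X)={1,2,3,4,5,6}
pass 1: U {4,5,6}->{4,5}; X {1,2,3,4,5,6}->{1,2,3,4,5}; Y {1,2,4,5,6}->{5,6}
pass 2: no change
Fixpoint after 2 passes: D(X) = {1,2,3,4,5}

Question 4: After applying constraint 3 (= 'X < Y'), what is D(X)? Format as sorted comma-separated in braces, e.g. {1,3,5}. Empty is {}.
Answer: {1,2,3,4,5}

Derivation:
Constraint 1 (U < Y) on D(U)={4,5,6} D(Y)={1,2,4,5,6}: U {4,5,6}->{4,5}; Y {1,2,4,5,6}->{5,6}
Constraint 2 (U != Y) on D(U)={4,5} D(Y)={5,6}: no change
Constraint 3 (X < Y) on D(X)={1,2,3,4,5,6} D(Y)={5,6}: X {1,2,3,4,5,6}->{1,2,3,4,5}
So after constraint 3: D(X) = {1,2,3,4,5}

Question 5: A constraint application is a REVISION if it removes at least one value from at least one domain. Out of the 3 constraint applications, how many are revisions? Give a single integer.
Answer: 2

Derivation:
Constraint 1 (U < Y) on D(U)={4,5,6} D(Y)={1,2,4,5,6}: U {4,5,6}->{4,5}; Y {1,2,4,5,6}->{5,6} => REVISION
Constraint 2 (U != Y) on D(U)={4,5} D(Y)={5,6}: no change => not a revision
Constraint 3 (X < Y) on D(X)={1,2,3,4,5,6} D(Y)={5,6}: X {1,2,3,4,5,6}->{1,2,3,4,5} => REVISION
Total revisions = 2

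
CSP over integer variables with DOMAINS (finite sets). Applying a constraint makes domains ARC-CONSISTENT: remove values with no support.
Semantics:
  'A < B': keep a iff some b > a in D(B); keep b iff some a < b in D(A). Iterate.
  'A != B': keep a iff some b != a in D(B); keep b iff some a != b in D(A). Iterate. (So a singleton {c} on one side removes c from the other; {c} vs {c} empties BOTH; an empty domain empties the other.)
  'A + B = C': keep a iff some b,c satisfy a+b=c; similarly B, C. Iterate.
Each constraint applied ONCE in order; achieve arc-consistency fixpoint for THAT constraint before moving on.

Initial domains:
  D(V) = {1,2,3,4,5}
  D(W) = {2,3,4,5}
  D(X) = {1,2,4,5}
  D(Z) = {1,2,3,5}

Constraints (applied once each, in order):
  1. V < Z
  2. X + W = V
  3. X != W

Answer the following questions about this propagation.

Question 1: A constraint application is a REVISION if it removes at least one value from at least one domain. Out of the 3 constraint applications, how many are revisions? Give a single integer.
Constraint 1 (V < Z) on D(V)={1,2,3,4,5} D(Z)={1,2,3,5}: V {1,2,3,4,5}->{1,2,3,4}; Z {1,2,3,5}->{2,3,5} => REVISION
Constraint 2 (X + W = V) on D(X)={1,2,4,5} D(W)={2,3,4,5} D(V)={1,2,3,4}: X {1,2,4,5}->{1,2}; W {2,3,4,5}->{2,3}; V {1,2,3,4}->{3,4} => REVISION
Constraint 3 (X != W) on D(X)={1,2} D(W)={2,3}: no change => not a revision
Total revisions = 2

Answer: 2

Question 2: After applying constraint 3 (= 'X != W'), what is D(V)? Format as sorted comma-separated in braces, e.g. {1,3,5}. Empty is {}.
Answer: {3,4}

Derivation:
Constraint 1 (V < Z) on D(V)={1,2,3,4,5} D(Z)={1,2,3,5}: V {1,2,3,4,5}->{1,2,3,4}; Z {1,2,3,5}->{2,3,5}
Constraint 2 (X + W = V) on D(X)={1,2,4,5} D(W)={2,3,4,5} D(V)={1,2,3,4}: X {1,2,4,5}->{1,2}; W {2,3,4,5}->{2,3}; V {1,2,3,4}->{3,4}
Constraint 3 (X != W) on D(X)={1,2} D(W)={2,3}: no change
So after constraint 3: D(V) = {3,4}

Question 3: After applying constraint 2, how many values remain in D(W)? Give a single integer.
Answer: 2

Derivation:
Constraint 1 (V < Z) on D(V)={1,2,3,4,5} D(Z)={1,2,3,5}: V {1,2,3,4,5}->{1,2,3,4}; Z {1,2,3,5}->{2,3,5}
Constraint 2 (X + W = V) on D(X)={1,2,4,5} D(W)={2,3,4,5} D(V)={1,2,3,4}: X {1,2,4,5}->{1,2}; W {2,3,4,5}->{2,3}; V {1,2,3,4}->{3,4}
So after constraint 2: D(W)={2,3}, size = 2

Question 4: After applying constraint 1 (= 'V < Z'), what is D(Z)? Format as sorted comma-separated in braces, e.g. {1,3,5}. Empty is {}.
Constraint 1 (V < Z) on D(V)={1,2,3,4,5} D(Z)={1,2,3,5}: V {1,2,3,4,5}->{1,2,3,4}; Z {1,2,3,5}->{2,3,5}
So after constraint 1: D(Z) = {2,3,5}

Answer: {2,3,5}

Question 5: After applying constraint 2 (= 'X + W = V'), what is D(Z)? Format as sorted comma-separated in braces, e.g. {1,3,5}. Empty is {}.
Constraint 1 (V < Z) on D(V)={1,2,3,4,5} D(Z)={1,2,3,5}: V {1,2,3,4,5}->{1,2,3,4}; Z {1,2,3,5}->{2,3,5}
Constraint 2 (X + W = V) on D(X)={1,2,4,5} D(W)={2,3,4,5} D(V)={1,2,3,4}: X {1,2,4,5}->{1,2}; W {2,3,4,5}->{2,3}; V {1,2,3,4}->{3,4}
So after constraint 2: D(Z) = {2,3,5}

Answer: {2,3,5}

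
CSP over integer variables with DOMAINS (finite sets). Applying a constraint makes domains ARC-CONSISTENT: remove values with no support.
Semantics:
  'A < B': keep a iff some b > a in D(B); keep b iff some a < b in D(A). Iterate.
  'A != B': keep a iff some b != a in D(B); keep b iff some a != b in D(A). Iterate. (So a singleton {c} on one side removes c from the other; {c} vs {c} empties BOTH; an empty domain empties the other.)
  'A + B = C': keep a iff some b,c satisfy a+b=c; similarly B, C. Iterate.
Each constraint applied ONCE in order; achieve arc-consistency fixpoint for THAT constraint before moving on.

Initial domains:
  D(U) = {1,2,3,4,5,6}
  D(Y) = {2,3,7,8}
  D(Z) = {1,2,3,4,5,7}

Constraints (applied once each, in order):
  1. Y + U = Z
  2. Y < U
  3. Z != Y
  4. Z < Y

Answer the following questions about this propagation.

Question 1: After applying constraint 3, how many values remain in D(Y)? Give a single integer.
Constraint 1 (Y + U = Z) on D(Y)={2,3,7,8} D(U)={1,2,3,4,5,6} D(Z)={1,2,3,4,5,7}: Y {2,3,7,8}->{2,3}; U {1,2,3,4,5,6}->{1,2,3,4,5}; Z {1,2,3,4,5,7}->{3,4,5,7}
Constraint 2 (Y < U) on D(Y)={2,3} D(U)={1,2,3,4,5}: U {1,2,3,4,5}->{3,4,5}
Constraint 3 (Z != Y) on D(Z)={3,4,5,7} D(Y)={2,3}: no change
So after constraint 3: D(Y)={2,3}, size = 2

Answer: 2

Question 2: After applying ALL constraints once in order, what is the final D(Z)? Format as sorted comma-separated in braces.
Constraint 1 (Y + U = Z) on D(Y)={2,3,7,8} D(U)={1,2,3,4,5,6} D(Z)={1,2,3,4,5,7}: Y {2,3,7,8}->{2,3}; U {1,2,3,4,5,6}->{1,2,3,4,5}; Z {1,2,3,4,5,7}->{3,4,5,7}
Constraint 2 (Y < U) on D(Y)={2,3} D(U)={1,2,3,4,5}: U {1,2,3,4,5}->{3,4,5}
Constraint 3 (Z != Y) on D(Z)={3,4,5,7} D(Y)={2,3}: no change
Constraint 4 (Z < Y) on D(Z)={3,4,5,7} D(Y)={2,3}: Z {3,4,5,7}->{}; Y {2,3}->{}
So after all 4 constraints: D(Z) = {}

Answer: {}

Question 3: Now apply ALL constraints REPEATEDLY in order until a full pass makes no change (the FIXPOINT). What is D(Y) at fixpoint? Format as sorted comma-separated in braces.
Answer: {}

Derivation:
pass 0 (initial): D(Y)={2,3,7,8}
pass 1: U {1,2,3,4,5,6}->{3,4,5}; Y {2,3,7,8}->{}; Z {1,2,3,4,5,7}->{}
pass 2: U {3,4,5}->{}
pass 3: no change
Fixpoint after 3 passes: D(Y) = {}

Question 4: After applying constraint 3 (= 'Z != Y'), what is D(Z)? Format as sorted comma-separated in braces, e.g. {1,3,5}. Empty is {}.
Constraint 1 (Y + U = Z) on D(Y)={2,3,7,8} D(U)={1,2,3,4,5,6} D(Z)={1,2,3,4,5,7}: Y {2,3,7,8}->{2,3}; U {1,2,3,4,5,6}->{1,2,3,4,5}; Z {1,2,3,4,5,7}->{3,4,5,7}
Constraint 2 (Y < U) on D(Y)={2,3} D(U)={1,2,3,4,5}: U {1,2,3,4,5}->{3,4,5}
Constraint 3 (Z != Y) on D(Z)={3,4,5,7} D(Y)={2,3}: no change
So after constraint 3: D(Z) = {3,4,5,7}

Answer: {3,4,5,7}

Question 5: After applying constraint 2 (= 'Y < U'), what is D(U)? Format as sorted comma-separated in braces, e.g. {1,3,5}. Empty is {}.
Constraint 1 (Y + U = Z) on D(Y)={2,3,7,8} D(U)={1,2,3,4,5,6} D(Z)={1,2,3,4,5,7}: Y {2,3,7,8}->{2,3}; U {1,2,3,4,5,6}->{1,2,3,4,5}; Z {1,2,3,4,5,7}->{3,4,5,7}
Constraint 2 (Y < U) on D(Y)={2,3} D(U)={1,2,3,4,5}: U {1,2,3,4,5}->{3,4,5}
So after constraint 2: D(U) = {3,4,5}

Answer: {3,4,5}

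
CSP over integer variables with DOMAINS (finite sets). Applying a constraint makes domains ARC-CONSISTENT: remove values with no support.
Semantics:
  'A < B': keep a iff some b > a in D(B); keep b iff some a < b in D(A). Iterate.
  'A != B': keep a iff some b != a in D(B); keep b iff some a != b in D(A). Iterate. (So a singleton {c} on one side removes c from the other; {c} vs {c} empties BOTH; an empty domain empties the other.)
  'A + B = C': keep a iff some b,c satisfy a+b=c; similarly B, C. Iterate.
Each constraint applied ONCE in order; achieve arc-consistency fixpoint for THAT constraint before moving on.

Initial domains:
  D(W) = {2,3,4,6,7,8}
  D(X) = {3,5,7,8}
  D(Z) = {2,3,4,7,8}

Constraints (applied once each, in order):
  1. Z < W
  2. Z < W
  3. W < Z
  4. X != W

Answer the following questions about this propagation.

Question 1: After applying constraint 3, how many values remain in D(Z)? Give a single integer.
Constraint 1 (Z < W) on D(Z)={2,3,4,7,8} D(W)={2,3,4,6,7,8}: Z {2,3,4,7,8}->{2,3,4,7}; W {2,3,4,6,7,8}->{3,4,6,7,8}
Constraint 2 (Z < W) on D(Z)={2,3,4,7} D(W)={3,4,6,7,8}: no change
Constraint 3 (W < Z) on D(W)={3,4,6,7,8} D(Z)={2,3,4,7}: W {3,4,6,7,8}->{3,4,6}; Z {2,3,4,7}->{4,7}
So after constraint 3: D(Z)={4,7}, size = 2

Answer: 2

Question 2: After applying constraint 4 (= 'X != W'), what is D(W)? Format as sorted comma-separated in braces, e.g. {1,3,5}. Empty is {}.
Answer: {3,4,6}

Derivation:
Constraint 1 (Z < W) on D(Z)={2,3,4,7,8} D(W)={2,3,4,6,7,8}: Z {2,3,4,7,8}->{2,3,4,7}; W {2,3,4,6,7,8}->{3,4,6,7,8}
Constraint 2 (Z < W) on D(Z)={2,3,4,7} D(W)={3,4,6,7,8}: no change
Constraint 3 (W < Z) on D(W)={3,4,6,7,8} D(Z)={2,3,4,7}: W {3,4,6,7,8}->{3,4,6}; Z {2,3,4,7}->{4,7}
Constraint 4 (X != W) on D(X)={3,5,7,8} D(W)={3,4,6}: no change
So after constraint 4: D(W) = {3,4,6}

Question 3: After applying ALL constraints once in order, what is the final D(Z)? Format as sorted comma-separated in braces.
Constraint 1 (Z < W) on D(Z)={2,3,4,7,8} D(W)={2,3,4,6,7,8}: Z {2,3,4,7,8}->{2,3,4,7}; W {2,3,4,6,7,8}->{3,4,6,7,8}
Constraint 2 (Z < W) on D(Z)={2,3,4,7} D(W)={3,4,6,7,8}: no change
Constraint 3 (W < Z) on D(W)={3,4,6,7,8} D(Z)={2,3,4,7}: W {3,4,6,7,8}->{3,4,6}; Z {2,3,4,7}->{4,7}
Constraint 4 (X != W) on D(X)={3,5,7,8} D(W)={3,4,6}: no change
So after all 4 constraints: D(Z) = {4,7}

Answer: {4,7}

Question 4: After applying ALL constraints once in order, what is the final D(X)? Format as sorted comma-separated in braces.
Answer: {3,5,7,8}

Derivation:
Constraint 1 (Z < W) on D(Z)={2,3,4,7,8} D(W)={2,3,4,6,7,8}: Z {2,3,4,7,8}->{2,3,4,7}; W {2,3,4,6,7,8}->{3,4,6,7,8}
Constraint 2 (Z < W) on D(Z)={2,3,4,7} D(W)={3,4,6,7,8}: no change
Constraint 3 (W < Z) on D(W)={3,4,6,7,8} D(Z)={2,3,4,7}: W {3,4,6,7,8}->{3,4,6}; Z {2,3,4,7}->{4,7}
Constraint 4 (X != W) on D(X)={3,5,7,8} D(W)={3,4,6}: no change
So after all 4 constraints: D(X) = {3,5,7,8}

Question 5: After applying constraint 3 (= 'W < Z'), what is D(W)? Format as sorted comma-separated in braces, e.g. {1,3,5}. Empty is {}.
Answer: {3,4,6}

Derivation:
Constraint 1 (Z < W) on D(Z)={2,3,4,7,8} D(W)={2,3,4,6,7,8}: Z {2,3,4,7,8}->{2,3,4,7}; W {2,3,4,6,7,8}->{3,4,6,7,8}
Constraint 2 (Z < W) on D(Z)={2,3,4,7} D(W)={3,4,6,7,8}: no change
Constraint 3 (W < Z) on D(W)={3,4,6,7,8} D(Z)={2,3,4,7}: W {3,4,6,7,8}->{3,4,6}; Z {2,3,4,7}->{4,7}
So after constraint 3: D(W) = {3,4,6}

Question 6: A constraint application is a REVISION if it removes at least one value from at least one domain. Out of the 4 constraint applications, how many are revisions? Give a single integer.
Constraint 1 (Z < W) on D(Z)={2,3,4,7,8} D(W)={2,3,4,6,7,8}: Z {2,3,4,7,8}->{2,3,4,7}; W {2,3,4,6,7,8}->{3,4,6,7,8} => REVISION
Constraint 2 (Z < W) on D(Z)={2,3,4,7} D(W)={3,4,6,7,8}: no change => not a revision
Constraint 3 (W < Z) on D(W)={3,4,6,7,8} D(Z)={2,3,4,7}: W {3,4,6,7,8}->{3,4,6}; Z {2,3,4,7}->{4,7} => REVISION
Constraint 4 (X != W) on D(X)={3,5,7,8} D(W)={3,4,6}: no change => not a revision
Total revisions = 2

Answer: 2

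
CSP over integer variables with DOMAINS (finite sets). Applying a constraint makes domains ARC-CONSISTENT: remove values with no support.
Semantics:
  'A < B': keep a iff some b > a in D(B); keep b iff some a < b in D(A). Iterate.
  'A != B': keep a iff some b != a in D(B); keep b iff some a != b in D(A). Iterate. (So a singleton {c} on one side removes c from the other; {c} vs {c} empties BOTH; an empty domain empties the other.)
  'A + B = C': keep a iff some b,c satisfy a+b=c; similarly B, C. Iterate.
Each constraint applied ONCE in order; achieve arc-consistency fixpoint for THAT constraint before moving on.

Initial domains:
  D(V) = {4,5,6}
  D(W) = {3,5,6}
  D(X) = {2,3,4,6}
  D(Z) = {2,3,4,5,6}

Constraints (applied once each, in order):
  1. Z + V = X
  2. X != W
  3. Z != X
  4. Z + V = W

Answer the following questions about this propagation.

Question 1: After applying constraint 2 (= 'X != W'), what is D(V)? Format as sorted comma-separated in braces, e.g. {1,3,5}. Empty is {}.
Answer: {4}

Derivation:
Constraint 1 (Z + V = X) on D(Z)={2,3,4,5,6} D(V)={4,5,6} D(X)={2,3,4,6}: Z {2,3,4,5,6}->{2}; V {4,5,6}->{4}; X {2,3,4,6}->{6}
Constraint 2 (X != W) on D(X)={6} D(W)={3,5,6}: W {3,5,6}->{3,5}
So after constraint 2: D(V) = {4}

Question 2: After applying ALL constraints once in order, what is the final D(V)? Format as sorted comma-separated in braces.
Constraint 1 (Z + V = X) on D(Z)={2,3,4,5,6} D(V)={4,5,6} D(X)={2,3,4,6}: Z {2,3,4,5,6}->{2}; V {4,5,6}->{4}; X {2,3,4,6}->{6}
Constraint 2 (X != W) on D(X)={6} D(W)={3,5,6}: W {3,5,6}->{3,5}
Constraint 3 (Z != X) on D(Z)={2} D(X)={6}: no change
Constraint 4 (Z + V = W) on D(Z)={2} D(V)={4} D(W)={3,5}: Z {2}->{}; V {4}->{}; W {3,5}->{}
So after all 4 constraints: D(V) = {}

Answer: {}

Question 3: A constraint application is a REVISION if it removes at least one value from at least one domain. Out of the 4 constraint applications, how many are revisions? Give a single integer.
Constraint 1 (Z + V = X) on D(Z)={2,3,4,5,6} D(V)={4,5,6} D(X)={2,3,4,6}: Z {2,3,4,5,6}->{2}; V {4,5,6}->{4}; X {2,3,4,6}->{6} => REVISION
Constraint 2 (X != W) on D(X)={6} D(W)={3,5,6}: W {3,5,6}->{3,5} => REVISION
Constraint 3 (Z != X) on D(Z)={2} D(X)={6}: no change => not a revision
Constraint 4 (Z + V = W) on D(Z)={2} D(V)={4} D(W)={3,5}: Z {2}->{}; V {4}->{}; W {3,5}->{} => REVISION
Total revisions = 3

Answer: 3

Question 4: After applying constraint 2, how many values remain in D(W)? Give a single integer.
Constraint 1 (Z + V = X) on D(Z)={2,3,4,5,6} D(V)={4,5,6} D(X)={2,3,4,6}: Z {2,3,4,5,6}->{2}; V {4,5,6}->{4}; X {2,3,4,6}->{6}
Constraint 2 (X != W) on D(X)={6} D(W)={3,5,6}: W {3,5,6}->{3,5}
So after constraint 2: D(W)={3,5}, size = 2

Answer: 2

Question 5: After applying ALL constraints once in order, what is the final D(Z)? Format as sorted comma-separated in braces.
Constraint 1 (Z + V = X) on D(Z)={2,3,4,5,6} D(V)={4,5,6} D(X)={2,3,4,6}: Z {2,3,4,5,6}->{2}; V {4,5,6}->{4}; X {2,3,4,6}->{6}
Constraint 2 (X != W) on D(X)={6} D(W)={3,5,6}: W {3,5,6}->{3,5}
Constraint 3 (Z != X) on D(Z)={2} D(X)={6}: no change
Constraint 4 (Z + V = W) on D(Z)={2} D(V)={4} D(W)={3,5}: Z {2}->{}; V {4}->{}; W {3,5}->{}
So after all 4 constraints: D(Z) = {}

Answer: {}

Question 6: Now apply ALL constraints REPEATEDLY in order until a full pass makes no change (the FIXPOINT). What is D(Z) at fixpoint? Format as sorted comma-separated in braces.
Answer: {}

Derivation:
pass 0 (initial): D(Z)={2,3,4,5,6}
pass 1: V {4,5,6}->{}; W {3,5,6}->{}; X {2,3,4,6}->{6}; Z {2,3,4,5,6}->{}
pass 2: X {6}->{}
pass 3: no change
Fixpoint after 3 passes: D(Z) = {}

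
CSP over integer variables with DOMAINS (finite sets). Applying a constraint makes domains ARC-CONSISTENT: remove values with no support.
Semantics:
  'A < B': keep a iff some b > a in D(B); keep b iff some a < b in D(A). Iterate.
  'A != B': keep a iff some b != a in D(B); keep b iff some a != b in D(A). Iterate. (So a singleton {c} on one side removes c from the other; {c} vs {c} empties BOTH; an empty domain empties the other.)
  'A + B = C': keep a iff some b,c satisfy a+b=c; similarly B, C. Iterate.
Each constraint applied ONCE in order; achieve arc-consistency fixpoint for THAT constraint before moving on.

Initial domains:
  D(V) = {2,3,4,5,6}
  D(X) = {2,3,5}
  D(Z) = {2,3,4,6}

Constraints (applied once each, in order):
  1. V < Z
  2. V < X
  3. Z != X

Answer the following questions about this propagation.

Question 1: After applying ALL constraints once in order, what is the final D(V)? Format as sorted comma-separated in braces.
Constraint 1 (V < Z) on D(V)={2,3,4,5,6} D(Z)={2,3,4,6}: V {2,3,4,5,6}->{2,3,4,5}; Z {2,3,4,6}->{3,4,6}
Constraint 2 (V < X) on D(V)={2,3,4,5} D(X)={2,3,5}: V {2,3,4,5}->{2,3,4}; X {2,3,5}->{3,5}
Constraint 3 (Z != X) on D(Z)={3,4,6} D(X)={3,5}: no change
So after all 3 constraints: D(V) = {2,3,4}

Answer: {2,3,4}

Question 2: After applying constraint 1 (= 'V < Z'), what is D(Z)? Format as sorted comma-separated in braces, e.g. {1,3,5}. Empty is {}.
Answer: {3,4,6}

Derivation:
Constraint 1 (V < Z) on D(V)={2,3,4,5,6} D(Z)={2,3,4,6}: V {2,3,4,5,6}->{2,3,4,5}; Z {2,3,4,6}->{3,4,6}
So after constraint 1: D(Z) = {3,4,6}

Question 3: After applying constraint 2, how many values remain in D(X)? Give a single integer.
Constraint 1 (V < Z) on D(V)={2,3,4,5,6} D(Z)={2,3,4,6}: V {2,3,4,5,6}->{2,3,4,5}; Z {2,3,4,6}->{3,4,6}
Constraint 2 (V < X) on D(V)={2,3,4,5} D(X)={2,3,5}: V {2,3,4,5}->{2,3,4}; X {2,3,5}->{3,5}
So after constraint 2: D(X)={3,5}, size = 2

Answer: 2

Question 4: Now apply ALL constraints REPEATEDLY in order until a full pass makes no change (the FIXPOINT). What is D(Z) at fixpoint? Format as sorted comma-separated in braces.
Answer: {3,4,6}

Derivation:
pass 0 (initial): D(Z)={2,3,4,6}
pass 1: V {2,3,4,5,6}->{2,3,4}; X {2,3,5}->{3,5}; Z {2,3,4,6}->{3,4,6}
pass 2: no change
Fixpoint after 2 passes: D(Z) = {3,4,6}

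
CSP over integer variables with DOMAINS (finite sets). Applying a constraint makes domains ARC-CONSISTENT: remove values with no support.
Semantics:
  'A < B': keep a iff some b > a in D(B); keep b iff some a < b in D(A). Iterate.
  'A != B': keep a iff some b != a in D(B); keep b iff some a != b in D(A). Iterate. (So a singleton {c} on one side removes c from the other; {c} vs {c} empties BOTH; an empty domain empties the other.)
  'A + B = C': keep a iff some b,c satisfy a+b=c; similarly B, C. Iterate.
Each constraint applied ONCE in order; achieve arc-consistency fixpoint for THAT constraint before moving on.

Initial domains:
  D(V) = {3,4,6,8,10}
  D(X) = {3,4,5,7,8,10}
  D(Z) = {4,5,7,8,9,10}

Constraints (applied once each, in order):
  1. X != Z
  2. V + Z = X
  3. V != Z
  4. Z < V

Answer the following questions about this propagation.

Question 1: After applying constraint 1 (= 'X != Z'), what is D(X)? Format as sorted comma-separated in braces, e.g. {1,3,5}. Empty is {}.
Constraint 1 (X != Z) on D(X)={3,4,5,7,8,10} D(Z)={4,5,7,8,9,10}: no change
So after constraint 1: D(X) = {3,4,5,7,8,10}

Answer: {3,4,5,7,8,10}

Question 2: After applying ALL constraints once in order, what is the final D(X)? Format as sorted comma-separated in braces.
Constraint 1 (X != Z) on D(X)={3,4,5,7,8,10} D(Z)={4,5,7,8,9,10}: no change
Constraint 2 (V + Z = X) on D(V)={3,4,6,8,10} D(Z)={4,5,7,8,9,10} D(X)={3,4,5,7,8,10}: V {3,4,6,8,10}->{3,4,6}; Z {4,5,7,8,9,10}->{4,5,7}; X {3,4,5,7,8,10}->{7,8,10}
Constraint 3 (V != Z) on D(V)={3,4,6} D(Z)={4,5,7}: no change
Constraint 4 (Z < V) on D(Z)={4,5,7} D(V)={3,4,6}: Z {4,5,7}->{4,5}; V {3,4,6}->{6}
So after all 4 constraints: D(X) = {7,8,10}

Answer: {7,8,10}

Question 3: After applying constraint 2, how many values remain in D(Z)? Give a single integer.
Answer: 3

Derivation:
Constraint 1 (X != Z) on D(X)={3,4,5,7,8,10} D(Z)={4,5,7,8,9,10}: no change
Constraint 2 (V + Z = X) on D(V)={3,4,6,8,10} D(Z)={4,5,7,8,9,10} D(X)={3,4,5,7,8,10}: V {3,4,6,8,10}->{3,4,6}; Z {4,5,7,8,9,10}->{4,5,7}; X {3,4,5,7,8,10}->{7,8,10}
So after constraint 2: D(Z)={4,5,7}, size = 3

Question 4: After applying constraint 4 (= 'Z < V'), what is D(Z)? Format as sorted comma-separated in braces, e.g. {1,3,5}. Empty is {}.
Constraint 1 (X != Z) on D(X)={3,4,5,7,8,10} D(Z)={4,5,7,8,9,10}: no change
Constraint 2 (V + Z = X) on D(V)={3,4,6,8,10} D(Z)={4,5,7,8,9,10} D(X)={3,4,5,7,8,10}: V {3,4,6,8,10}->{3,4,6}; Z {4,5,7,8,9,10}->{4,5,7}; X {3,4,5,7,8,10}->{7,8,10}
Constraint 3 (V != Z) on D(V)={3,4,6} D(Z)={4,5,7}: no change
Constraint 4 (Z < V) on D(Z)={4,5,7} D(V)={3,4,6}: Z {4,5,7}->{4,5}; V {3,4,6}->{6}
So after constraint 4: D(Z) = {4,5}

Answer: {4,5}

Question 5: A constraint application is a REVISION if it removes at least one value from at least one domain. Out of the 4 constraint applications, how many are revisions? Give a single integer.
Constraint 1 (X != Z) on D(X)={3,4,5,7,8,10} D(Z)={4,5,7,8,9,10}: no change => not a revision
Constraint 2 (V + Z = X) on D(V)={3,4,6,8,10} D(Z)={4,5,7,8,9,10} D(X)={3,4,5,7,8,10}: V {3,4,6,8,10}->{3,4,6}; Z {4,5,7,8,9,10}->{4,5,7}; X {3,4,5,7,8,10}->{7,8,10} => REVISION
Constraint 3 (V != Z) on D(V)={3,4,6} D(Z)={4,5,7}: no change => not a revision
Constraint 4 (Z < V) on D(Z)={4,5,7} D(V)={3,4,6}: Z {4,5,7}->{4,5}; V {3,4,6}->{6} => REVISION
Total revisions = 2

Answer: 2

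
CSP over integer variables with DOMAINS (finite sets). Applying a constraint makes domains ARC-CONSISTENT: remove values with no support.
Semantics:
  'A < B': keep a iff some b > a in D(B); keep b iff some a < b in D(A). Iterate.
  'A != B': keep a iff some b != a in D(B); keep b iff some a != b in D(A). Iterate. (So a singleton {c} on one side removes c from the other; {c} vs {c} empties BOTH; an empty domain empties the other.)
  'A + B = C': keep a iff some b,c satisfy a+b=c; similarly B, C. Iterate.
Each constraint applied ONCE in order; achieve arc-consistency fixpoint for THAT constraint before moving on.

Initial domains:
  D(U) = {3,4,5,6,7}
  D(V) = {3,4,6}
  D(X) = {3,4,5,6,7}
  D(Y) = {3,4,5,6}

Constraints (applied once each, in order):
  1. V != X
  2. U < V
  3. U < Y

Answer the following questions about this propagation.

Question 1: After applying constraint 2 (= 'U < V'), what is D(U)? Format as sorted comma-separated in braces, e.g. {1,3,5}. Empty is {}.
Answer: {3,4,5}

Derivation:
Constraint 1 (V != X) on D(V)={3,4,6} D(X)={3,4,5,6,7}: no change
Constraint 2 (U < V) on D(U)={3,4,5,6,7} D(V)={3,4,6}: U {3,4,5,6,7}->{3,4,5}; V {3,4,6}->{4,6}
So after constraint 2: D(U) = {3,4,5}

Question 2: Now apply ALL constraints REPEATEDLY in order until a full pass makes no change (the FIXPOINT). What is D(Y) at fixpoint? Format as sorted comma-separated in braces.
pass 0 (initial): D(Y)={3,4,5,6}
pass 1: U {3,4,5,6,7}->{3,4,5}; V {3,4,6}->{4,6}; Y {3,4,5,6}->{4,5,6}
pass 2: no change
Fixpoint after 2 passes: D(Y) = {4,5,6}

Answer: {4,5,6}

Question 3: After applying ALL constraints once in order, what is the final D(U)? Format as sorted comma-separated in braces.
Answer: {3,4,5}

Derivation:
Constraint 1 (V != X) on D(V)={3,4,6} D(X)={3,4,5,6,7}: no change
Constraint 2 (U < V) on D(U)={3,4,5,6,7} D(V)={3,4,6}: U {3,4,5,6,7}->{3,4,5}; V {3,4,6}->{4,6}
Constraint 3 (U < Y) on D(U)={3,4,5} D(Y)={3,4,5,6}: Y {3,4,5,6}->{4,5,6}
So after all 3 constraints: D(U) = {3,4,5}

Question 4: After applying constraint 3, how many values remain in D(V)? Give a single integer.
Answer: 2

Derivation:
Constraint 1 (V != X) on D(V)={3,4,6} D(X)={3,4,5,6,7}: no change
Constraint 2 (U < V) on D(U)={3,4,5,6,7} D(V)={3,4,6}: U {3,4,5,6,7}->{3,4,5}; V {3,4,6}->{4,6}
Constraint 3 (U < Y) on D(U)={3,4,5} D(Y)={3,4,5,6}: Y {3,4,5,6}->{4,5,6}
So after constraint 3: D(V)={4,6}, size = 2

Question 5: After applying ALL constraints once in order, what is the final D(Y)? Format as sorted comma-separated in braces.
Answer: {4,5,6}

Derivation:
Constraint 1 (V != X) on D(V)={3,4,6} D(X)={3,4,5,6,7}: no change
Constraint 2 (U < V) on D(U)={3,4,5,6,7} D(V)={3,4,6}: U {3,4,5,6,7}->{3,4,5}; V {3,4,6}->{4,6}
Constraint 3 (U < Y) on D(U)={3,4,5} D(Y)={3,4,5,6}: Y {3,4,5,6}->{4,5,6}
So after all 3 constraints: D(Y) = {4,5,6}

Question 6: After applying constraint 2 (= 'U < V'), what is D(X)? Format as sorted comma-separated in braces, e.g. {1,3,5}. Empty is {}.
Constraint 1 (V != X) on D(V)={3,4,6} D(X)={3,4,5,6,7}: no change
Constraint 2 (U < V) on D(U)={3,4,5,6,7} D(V)={3,4,6}: U {3,4,5,6,7}->{3,4,5}; V {3,4,6}->{4,6}
So after constraint 2: D(X) = {3,4,5,6,7}

Answer: {3,4,5,6,7}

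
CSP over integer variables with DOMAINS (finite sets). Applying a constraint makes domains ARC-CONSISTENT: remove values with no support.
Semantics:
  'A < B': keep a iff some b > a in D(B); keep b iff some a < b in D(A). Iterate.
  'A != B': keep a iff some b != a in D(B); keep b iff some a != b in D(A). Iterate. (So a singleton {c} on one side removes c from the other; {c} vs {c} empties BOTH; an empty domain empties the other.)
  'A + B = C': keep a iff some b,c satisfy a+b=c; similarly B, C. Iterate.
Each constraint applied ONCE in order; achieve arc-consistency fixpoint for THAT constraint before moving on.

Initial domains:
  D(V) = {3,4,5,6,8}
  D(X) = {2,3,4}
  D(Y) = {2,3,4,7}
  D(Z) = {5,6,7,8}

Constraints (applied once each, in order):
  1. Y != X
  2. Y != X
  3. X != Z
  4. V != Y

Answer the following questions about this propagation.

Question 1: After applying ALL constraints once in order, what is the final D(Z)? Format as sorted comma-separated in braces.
Constraint 1 (Y != X) on D(Y)={2,3,4,7} D(X)={2,3,4}: no change
Constraint 2 (Y != X) on D(Y)={2,3,4,7} D(X)={2,3,4}: no change
Constraint 3 (X != Z) on D(X)={2,3,4} D(Z)={5,6,7,8}: no change
Constraint 4 (V != Y) on D(V)={3,4,5,6,8} D(Y)={2,3,4,7}: no change
So after all 4 constraints: D(Z) = {5,6,7,8}

Answer: {5,6,7,8}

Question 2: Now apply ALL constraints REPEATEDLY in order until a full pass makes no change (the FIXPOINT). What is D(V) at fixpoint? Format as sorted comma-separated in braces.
Answer: {3,4,5,6,8}

Derivation:
pass 0 (initial): D(V)={3,4,5,6,8}
pass 1: no change
Fixpoint after 1 passes: D(V) = {3,4,5,6,8}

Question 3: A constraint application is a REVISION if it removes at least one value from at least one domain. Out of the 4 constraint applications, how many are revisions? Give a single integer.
Constraint 1 (Y != X) on D(Y)={2,3,4,7} D(X)={2,3,4}: no change => not a revision
Constraint 2 (Y != X) on D(Y)={2,3,4,7} D(X)={2,3,4}: no change => not a revision
Constraint 3 (X != Z) on D(X)={2,3,4} D(Z)={5,6,7,8}: no change => not a revision
Constraint 4 (V != Y) on D(V)={3,4,5,6,8} D(Y)={2,3,4,7}: no change => not a revision
Total revisions = 0

Answer: 0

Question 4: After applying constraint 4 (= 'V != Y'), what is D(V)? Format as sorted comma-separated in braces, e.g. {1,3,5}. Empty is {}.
Answer: {3,4,5,6,8}

Derivation:
Constraint 1 (Y != X) on D(Y)={2,3,4,7} D(X)={2,3,4}: no change
Constraint 2 (Y != X) on D(Y)={2,3,4,7} D(X)={2,3,4}: no change
Constraint 3 (X != Z) on D(X)={2,3,4} D(Z)={5,6,7,8}: no change
Constraint 4 (V != Y) on D(V)={3,4,5,6,8} D(Y)={2,3,4,7}: no change
So after constraint 4: D(V) = {3,4,5,6,8}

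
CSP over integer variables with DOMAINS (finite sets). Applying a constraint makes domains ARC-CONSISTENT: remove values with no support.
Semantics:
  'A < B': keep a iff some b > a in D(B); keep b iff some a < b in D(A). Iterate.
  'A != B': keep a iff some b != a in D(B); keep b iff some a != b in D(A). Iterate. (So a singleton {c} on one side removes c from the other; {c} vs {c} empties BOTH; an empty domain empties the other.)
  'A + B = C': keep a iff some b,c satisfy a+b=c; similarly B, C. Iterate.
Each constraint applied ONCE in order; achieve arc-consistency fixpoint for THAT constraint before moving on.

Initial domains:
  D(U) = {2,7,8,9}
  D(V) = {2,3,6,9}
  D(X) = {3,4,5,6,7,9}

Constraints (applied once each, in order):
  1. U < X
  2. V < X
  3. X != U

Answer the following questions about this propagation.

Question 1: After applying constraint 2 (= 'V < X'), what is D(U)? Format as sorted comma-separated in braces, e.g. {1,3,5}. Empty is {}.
Answer: {2,7,8}

Derivation:
Constraint 1 (U < X) on D(U)={2,7,8,9} D(X)={3,4,5,6,7,9}: U {2,7,8,9}->{2,7,8}
Constraint 2 (V < X) on D(V)={2,3,6,9} D(X)={3,4,5,6,7,9}: V {2,3,6,9}->{2,3,6}
So after constraint 2: D(U) = {2,7,8}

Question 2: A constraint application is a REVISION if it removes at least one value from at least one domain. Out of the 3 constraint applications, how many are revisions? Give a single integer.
Constraint 1 (U < X) on D(U)={2,7,8,9} D(X)={3,4,5,6,7,9}: U {2,7,8,9}->{2,7,8} => REVISION
Constraint 2 (V < X) on D(V)={2,3,6,9} D(X)={3,4,5,6,7,9}: V {2,3,6,9}->{2,3,6} => REVISION
Constraint 3 (X != U) on D(X)={3,4,5,6,7,9} D(U)={2,7,8}: no change => not a revision
Total revisions = 2

Answer: 2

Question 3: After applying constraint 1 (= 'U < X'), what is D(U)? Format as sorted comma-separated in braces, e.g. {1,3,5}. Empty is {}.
Answer: {2,7,8}

Derivation:
Constraint 1 (U < X) on D(U)={2,7,8,9} D(X)={3,4,5,6,7,9}: U {2,7,8,9}->{2,7,8}
So after constraint 1: D(U) = {2,7,8}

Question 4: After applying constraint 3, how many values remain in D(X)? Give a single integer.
Answer: 6

Derivation:
Constraint 1 (U < X) on D(U)={2,7,8,9} D(X)={3,4,5,6,7,9}: U {2,7,8,9}->{2,7,8}
Constraint 2 (V < X) on D(V)={2,3,6,9} D(X)={3,4,5,6,7,9}: V {2,3,6,9}->{2,3,6}
Constraint 3 (X != U) on D(X)={3,4,5,6,7,9} D(U)={2,7,8}: no change
So after constraint 3: D(X)={3,4,5,6,7,9}, size = 6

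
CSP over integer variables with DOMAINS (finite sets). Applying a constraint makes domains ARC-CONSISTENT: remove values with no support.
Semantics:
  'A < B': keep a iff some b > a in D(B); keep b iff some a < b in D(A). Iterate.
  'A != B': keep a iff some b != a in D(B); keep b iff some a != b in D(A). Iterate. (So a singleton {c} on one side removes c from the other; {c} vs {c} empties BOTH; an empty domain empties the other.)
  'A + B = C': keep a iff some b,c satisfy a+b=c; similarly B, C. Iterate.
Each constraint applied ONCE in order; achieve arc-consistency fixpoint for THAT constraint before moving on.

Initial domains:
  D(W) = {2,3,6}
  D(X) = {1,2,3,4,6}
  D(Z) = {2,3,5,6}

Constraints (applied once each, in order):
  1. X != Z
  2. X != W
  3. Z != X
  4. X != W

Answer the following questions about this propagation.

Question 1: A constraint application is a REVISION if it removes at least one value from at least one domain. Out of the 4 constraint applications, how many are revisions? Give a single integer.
Constraint 1 (X != Z) on D(X)={1,2,3,4,6} D(Z)={2,3,5,6}: no change => not a revision
Constraint 2 (X != W) on D(X)={1,2,3,4,6} D(W)={2,3,6}: no change => not a revision
Constraint 3 (Z != X) on D(Z)={2,3,5,6} D(X)={1,2,3,4,6}: no change => not a revision
Constraint 4 (X != W) on D(X)={1,2,3,4,6} D(W)={2,3,6}: no change => not a revision
Total revisions = 0

Answer: 0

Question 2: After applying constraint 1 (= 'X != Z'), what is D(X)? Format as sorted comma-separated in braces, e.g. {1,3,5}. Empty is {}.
Constraint 1 (X != Z) on D(X)={1,2,3,4,6} D(Z)={2,3,5,6}: no change
So after constraint 1: D(X) = {1,2,3,4,6}

Answer: {1,2,3,4,6}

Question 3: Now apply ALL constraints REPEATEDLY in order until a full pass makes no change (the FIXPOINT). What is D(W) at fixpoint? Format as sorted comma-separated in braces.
Answer: {2,3,6}

Derivation:
pass 0 (initial): D(W)={2,3,6}
pass 1: no change
Fixpoint after 1 passes: D(W) = {2,3,6}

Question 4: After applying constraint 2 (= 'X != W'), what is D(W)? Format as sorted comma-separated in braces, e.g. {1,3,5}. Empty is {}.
Constraint 1 (X != Z) on D(X)={1,2,3,4,6} D(Z)={2,3,5,6}: no change
Constraint 2 (X != W) on D(X)={1,2,3,4,6} D(W)={2,3,6}: no change
So after constraint 2: D(W) = {2,3,6}

Answer: {2,3,6}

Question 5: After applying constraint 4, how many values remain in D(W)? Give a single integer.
Answer: 3

Derivation:
Constraint 1 (X != Z) on D(X)={1,2,3,4,6} D(Z)={2,3,5,6}: no change
Constraint 2 (X != W) on D(X)={1,2,3,4,6} D(W)={2,3,6}: no change
Constraint 3 (Z != X) on D(Z)={2,3,5,6} D(X)={1,2,3,4,6}: no change
Constraint 4 (X != W) on D(X)={1,2,3,4,6} D(W)={2,3,6}: no change
So after constraint 4: D(W)={2,3,6}, size = 3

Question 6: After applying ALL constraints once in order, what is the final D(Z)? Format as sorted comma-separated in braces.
Answer: {2,3,5,6}

Derivation:
Constraint 1 (X != Z) on D(X)={1,2,3,4,6} D(Z)={2,3,5,6}: no change
Constraint 2 (X != W) on D(X)={1,2,3,4,6} D(W)={2,3,6}: no change
Constraint 3 (Z != X) on D(Z)={2,3,5,6} D(X)={1,2,3,4,6}: no change
Constraint 4 (X != W) on D(X)={1,2,3,4,6} D(W)={2,3,6}: no change
So after all 4 constraints: D(Z) = {2,3,5,6}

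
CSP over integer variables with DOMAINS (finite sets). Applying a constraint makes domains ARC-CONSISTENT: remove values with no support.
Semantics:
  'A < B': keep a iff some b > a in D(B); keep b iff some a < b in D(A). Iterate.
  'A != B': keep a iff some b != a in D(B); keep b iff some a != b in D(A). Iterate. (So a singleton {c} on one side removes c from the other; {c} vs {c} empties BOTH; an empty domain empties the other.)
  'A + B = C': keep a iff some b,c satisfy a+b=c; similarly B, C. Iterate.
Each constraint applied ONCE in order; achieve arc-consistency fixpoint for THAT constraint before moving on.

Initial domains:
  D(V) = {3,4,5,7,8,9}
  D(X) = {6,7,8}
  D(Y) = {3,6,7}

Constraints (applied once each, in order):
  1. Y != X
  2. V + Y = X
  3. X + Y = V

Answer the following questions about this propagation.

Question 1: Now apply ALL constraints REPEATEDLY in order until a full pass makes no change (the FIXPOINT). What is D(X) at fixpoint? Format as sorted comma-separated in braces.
Answer: {}

Derivation:
pass 0 (initial): D(X)={6,7,8}
pass 1: V {3,4,5,7,8,9}->{}; X {6,7,8}->{}; Y {3,6,7}->{}
pass 2: no change
Fixpoint after 2 passes: D(X) = {}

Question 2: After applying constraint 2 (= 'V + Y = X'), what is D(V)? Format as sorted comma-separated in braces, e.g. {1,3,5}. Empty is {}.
Constraint 1 (Y != X) on D(Y)={3,6,7} D(X)={6,7,8}: no change
Constraint 2 (V + Y = X) on D(V)={3,4,5,7,8,9} D(Y)={3,6,7} D(X)={6,7,8}: V {3,4,5,7,8,9}->{3,4,5}; Y {3,6,7}->{3}
So after constraint 2: D(V) = {3,4,5}

Answer: {3,4,5}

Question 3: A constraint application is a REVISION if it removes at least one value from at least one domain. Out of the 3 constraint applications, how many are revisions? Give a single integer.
Constraint 1 (Y != X) on D(Y)={3,6,7} D(X)={6,7,8}: no change => not a revision
Constraint 2 (V + Y = X) on D(V)={3,4,5,7,8,9} D(Y)={3,6,7} D(X)={6,7,8}: V {3,4,5,7,8,9}->{3,4,5}; Y {3,6,7}->{3} => REVISION
Constraint 3 (X + Y = V) on D(X)={6,7,8} D(Y)={3} D(V)={3,4,5}: X {6,7,8}->{}; Y {3}->{}; V {3,4,5}->{} => REVISION
Total revisions = 2

Answer: 2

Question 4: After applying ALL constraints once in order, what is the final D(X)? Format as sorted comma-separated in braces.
Answer: {}

Derivation:
Constraint 1 (Y != X) on D(Y)={3,6,7} D(X)={6,7,8}: no change
Constraint 2 (V + Y = X) on D(V)={3,4,5,7,8,9} D(Y)={3,6,7} D(X)={6,7,8}: V {3,4,5,7,8,9}->{3,4,5}; Y {3,6,7}->{3}
Constraint 3 (X + Y = V) on D(X)={6,7,8} D(Y)={3} D(V)={3,4,5}: X {6,7,8}->{}; Y {3}->{}; V {3,4,5}->{}
So after all 3 constraints: D(X) = {}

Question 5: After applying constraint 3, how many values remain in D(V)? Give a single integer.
Constraint 1 (Y != X) on D(Y)={3,6,7} D(X)={6,7,8}: no change
Constraint 2 (V + Y = X) on D(V)={3,4,5,7,8,9} D(Y)={3,6,7} D(X)={6,7,8}: V {3,4,5,7,8,9}->{3,4,5}; Y {3,6,7}->{3}
Constraint 3 (X + Y = V) on D(X)={6,7,8} D(Y)={3} D(V)={3,4,5}: X {6,7,8}->{}; Y {3}->{}; V {3,4,5}->{}
So after constraint 3: D(V)={}, size = 0

Answer: 0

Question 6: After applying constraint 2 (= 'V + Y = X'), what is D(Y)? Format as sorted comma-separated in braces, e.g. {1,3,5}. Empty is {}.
Constraint 1 (Y != X) on D(Y)={3,6,7} D(X)={6,7,8}: no change
Constraint 2 (V + Y = X) on D(V)={3,4,5,7,8,9} D(Y)={3,6,7} D(X)={6,7,8}: V {3,4,5,7,8,9}->{3,4,5}; Y {3,6,7}->{3}
So after constraint 2: D(Y) = {3}

Answer: {3}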